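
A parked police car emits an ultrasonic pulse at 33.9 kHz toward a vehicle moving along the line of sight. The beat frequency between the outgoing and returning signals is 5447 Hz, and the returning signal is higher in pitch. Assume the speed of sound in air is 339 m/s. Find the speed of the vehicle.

25 m/s

Double Doppler shift off a moving reflector: f₂ = f₀ · (v + u)/(v − u) (u > 0 toward emitter).
Returning signal is higher, so f₂ = f₀ + Δf = 33900 + 5447 = 39347 Hz.
Rearranging, u = v · (f₂ − f₀)/(f₂ + f₀) = 339 × 5447/73247 ≈ 25 m/s.
So the vehicle is moving at 25 m/s toward the emitter.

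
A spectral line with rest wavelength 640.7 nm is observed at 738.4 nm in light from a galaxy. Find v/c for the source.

λ'/λ₀ = 1.1525 > 1 (redshift), so the source is receding.
λ'/λ₀ = √((1 + β)/(1 − β)) for a receding source ⇒ β = (r² − 1)/(r² + 1) with r = λ'/λ₀.
β = (1.3282 − 1)/(1.3282 + 1) ≈ 0.141.

0.141c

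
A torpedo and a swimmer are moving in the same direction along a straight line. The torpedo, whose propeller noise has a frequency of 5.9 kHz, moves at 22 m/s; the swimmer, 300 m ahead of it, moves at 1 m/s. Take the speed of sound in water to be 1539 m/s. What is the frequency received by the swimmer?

The swimmer is ahead, so the torpedo is moving toward it while the swimmer is moving away from the torpedo.
General Doppler shift: f' = f · (v − v_o)/(v − v_s).
f' = 5.9 × (1539 − 1)/(1539 − 22) = 5.9 × 1538/1517 ≈ 5.98 kHz.

5.98 kHz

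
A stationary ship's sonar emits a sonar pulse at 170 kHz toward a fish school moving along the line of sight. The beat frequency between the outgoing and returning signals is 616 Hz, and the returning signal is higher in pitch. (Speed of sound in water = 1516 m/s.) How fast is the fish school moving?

2.74 m/s

Double Doppler shift off a moving reflector: f₂ = f₀ · (v + u)/(v − u) (u > 0 toward emitter).
Returning signal is higher, so f₂ = f₀ + Δf = 170000 + 616 = 170616 Hz.
Rearranging, u = v · (f₂ − f₀)/(f₂ + f₀) = 1516 × 616/340616 ≈ 2.74 m/s.
So the fish school is moving at 2.74 m/s toward the emitter.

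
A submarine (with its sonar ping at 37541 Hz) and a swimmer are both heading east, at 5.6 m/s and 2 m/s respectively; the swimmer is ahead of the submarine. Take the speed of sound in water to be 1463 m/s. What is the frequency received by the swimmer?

The swimmer is ahead, so the submarine is moving toward it while the swimmer is moving away from the submarine.
With source approaching and observer receding, f' = f · (v − v_o)/(v − v_s).
f' = 37541 × (1463 − 2)/(1463 − 5.6) = 37541 × 1461/1457.4 ≈ 37634 Hz.

37634 Hz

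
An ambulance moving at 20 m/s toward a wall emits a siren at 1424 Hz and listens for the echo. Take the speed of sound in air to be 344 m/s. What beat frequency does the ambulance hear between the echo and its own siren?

176 Hz

The wall receives the sound from a moving source: f₁ = f₀ · v/(v − v_e) = 1424 × 344/324 ≈ 1511.9 Hz.
On the return leg the ambulance is a moving observer: f₂ = f₁ · (v + v_e)/v = 1511.9 × 364/344 ≈ 1599.8 Hz.
Equivalently f₂ = f₀ · (v + v_e)/(v − v_e).
Beat against the emitted tone: |f₂ − f₀| = 2v_e·f₀/(v − v_e) = 2 × 20 × 1424/324 ≈ 176 Hz.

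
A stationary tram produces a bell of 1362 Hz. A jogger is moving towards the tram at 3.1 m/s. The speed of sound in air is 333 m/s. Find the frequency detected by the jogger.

Moving observer, stationary source: f' = f · (v + v_o)/v.
f' = 1362 × (333 + 3.1)/333 = 1362 × 336.1/333 ≈ 1375 Hz.

1375 Hz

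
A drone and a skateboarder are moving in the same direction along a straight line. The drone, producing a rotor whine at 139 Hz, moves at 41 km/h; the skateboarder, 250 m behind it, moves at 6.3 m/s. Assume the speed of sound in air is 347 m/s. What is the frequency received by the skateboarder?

41 km/h = 11.39 m/s.
The skateboarder is behind, so the drone is moving away from it while the skateboarder is moving toward the drone.
Both move, so f' = f · (v + v_o)/(v + v_s).
f' = 139 × (347 + 6.3)/(347 + 11.39) = 139 × 353.3/358.39 ≈ 137 Hz.

137 Hz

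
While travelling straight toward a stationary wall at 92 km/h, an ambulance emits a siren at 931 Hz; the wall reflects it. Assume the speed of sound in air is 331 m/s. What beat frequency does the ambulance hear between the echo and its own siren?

92 km/h = 25.56 m/s.
The wall receives the sound from a moving source: f₁ = f₀ · v/(v − v_e) = 931 × 331/305.44 ≈ 1008.9 Hz.
On the return leg the ambulance is a moving observer: f₂ = f₁ · (v + v_e)/v = 1008.9 × 356.56/331 ≈ 1086.8 Hz.
Equivalently f₂ = f₀ · (v + v_e)/(v − v_e).
Beat against the emitted tone: |f₂ − f₀| = 2v_e·f₀/(v − v_e) = 2 × 25.56 × 931/305.44 ≈ 156 Hz.

156 Hz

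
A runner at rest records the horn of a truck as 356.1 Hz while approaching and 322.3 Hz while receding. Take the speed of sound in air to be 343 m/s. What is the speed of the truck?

f₁/f₂ = (v + v_s)/(v − v_s), so v_s = v · (f₁ − f₂)/(f₁ + f₂).
v_s = 343 × (356.1 − 322.3)/(356.1 + 322.3) = 343 × 33.8/678.4 ≈ 17.1 m/s.

17.1 m/s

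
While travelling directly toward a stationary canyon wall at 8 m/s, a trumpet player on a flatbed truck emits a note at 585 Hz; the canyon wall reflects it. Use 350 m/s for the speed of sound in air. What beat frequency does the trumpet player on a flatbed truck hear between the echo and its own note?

27.4 Hz

The canyon wall receives the sound from a moving source: f₁ = f₀ · v/(v − v_e) = 585 × 350/342 ≈ 598.7 Hz.
On the return leg the trumpet player on a flatbed truck is a moving observer: f₂ = f₁ · (v + v_e)/v = 598.7 × 358/350 ≈ 612.4 Hz.
Equivalently f₂ = f₀ · (v + v_e)/(v − v_e).
Beat against the emitted tone: |f₂ − f₀| = 2v_e·f₀/(v − v_e) = 2 × 8 × 585/342 ≈ 27.4 Hz.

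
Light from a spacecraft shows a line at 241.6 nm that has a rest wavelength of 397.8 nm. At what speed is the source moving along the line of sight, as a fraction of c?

λ'/λ₀ = 0.6073 < 1 (blueshift), so the source is approaching.
λ'/λ₀ = √((1 − β)/(1 + β)) for an approaching source ⇒ β = (1 − r²)/(1 + r²) with r = λ'/λ₀.
β = (1 − 0.3689)/(1 + 0.3689) ≈ 0.461.

0.461c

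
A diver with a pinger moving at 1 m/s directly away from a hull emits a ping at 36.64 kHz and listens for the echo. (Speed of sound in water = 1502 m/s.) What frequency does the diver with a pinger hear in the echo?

36.6 kHz

The hull receives the sound from a moving source: f₁ = f₀ · v/(v + v_e) = 36.64 × 1502/1503 ≈ 36.6 kHz.
On the return leg the diver with a pinger is a moving observer: f₂ = f₁ · (v − v_e)/v = 36.6 × 1501/1502 ≈ 36.6 kHz.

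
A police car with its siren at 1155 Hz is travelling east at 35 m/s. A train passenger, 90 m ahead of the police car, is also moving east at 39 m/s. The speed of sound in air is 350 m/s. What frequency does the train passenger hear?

1140 Hz

The train passenger is ahead, so the police car is moving toward it while the train passenger is moving away from the police car.
Both move, so f' = f · (v − v_o)/(v − v_s).
f' = 1155 × (350 − 39)/(350 − 35) = 1155 × 311/315 ≈ 1140 Hz.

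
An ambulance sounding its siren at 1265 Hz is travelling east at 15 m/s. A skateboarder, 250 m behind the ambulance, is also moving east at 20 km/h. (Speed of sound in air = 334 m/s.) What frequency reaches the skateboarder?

1231 Hz

20 km/h = 5.556 m/s.
The skateboarder is behind, so the ambulance is moving away from it while the skateboarder is moving toward the ambulance.
General Doppler shift: f' = f · (v + v_o)/(v + v_s).
f' = 1265 × (334 + 5.556)/(334 + 15) = 1265 × 339.56/349 ≈ 1231 Hz.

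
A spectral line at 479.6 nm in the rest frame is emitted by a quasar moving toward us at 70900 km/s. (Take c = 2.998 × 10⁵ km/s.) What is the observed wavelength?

β = v/c = 70900/299800 = 0.2365.
Relativistic Doppler for wavelength: λ' = λ₀ · √((1 − β)/(1 + β)).
λ' = 479.6 × √(0.7635/1.2365) = 479.6 × 0.78580 ≈ 376.9 nm.

376.9 nm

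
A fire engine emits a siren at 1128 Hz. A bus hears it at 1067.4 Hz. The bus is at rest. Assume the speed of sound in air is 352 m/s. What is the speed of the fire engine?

f' < f, so the fire engine is receding.
f' = f · v/(v + v_s) ⇒ v_s = v · |1 − f/f'|.
v_s = 352 × |1 − 1128/1067.4| = 352 × 0.05677 ≈ 20.0 m/s.

20.0 m/s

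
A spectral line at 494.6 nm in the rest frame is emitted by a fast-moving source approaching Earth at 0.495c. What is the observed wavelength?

287.5 nm

Relativistic Doppler for wavelength: λ' = λ₀ · √((1 − β)/(1 + β)).
λ' = 494.6 × √(0.5050/1.4950) = 494.6 × 0.58120 ≈ 287.5 nm.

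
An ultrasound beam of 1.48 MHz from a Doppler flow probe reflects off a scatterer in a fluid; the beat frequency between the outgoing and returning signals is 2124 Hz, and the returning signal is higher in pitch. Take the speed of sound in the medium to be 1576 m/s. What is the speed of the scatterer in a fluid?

1.13 m/s

Double Doppler shift off a moving reflector: f₂ = f₀ · (v + u)/(v − u) (u > 0 toward emitter).
Returning signal is higher, so f₂ = f₀ + Δf = 1480000 + 2124 = 1482124 Hz.
Rearranging, u = v · (f₂ − f₀)/(f₂ + f₀) = 1576 × 2124/2962124 ≈ 1.13 m/s.
So the scatterer in a fluid is moving at 1.13 m/s toward the emitter.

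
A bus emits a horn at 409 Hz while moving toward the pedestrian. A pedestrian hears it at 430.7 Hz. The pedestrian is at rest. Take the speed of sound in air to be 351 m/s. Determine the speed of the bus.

17.7 m/s

f' = f · v/(v − v_s) ⇒ v_s = v · |1 − f/f'|.
v_s = 351 × |1 − 409/430.7| = 351 × 0.05038 ≈ 17.7 m/s.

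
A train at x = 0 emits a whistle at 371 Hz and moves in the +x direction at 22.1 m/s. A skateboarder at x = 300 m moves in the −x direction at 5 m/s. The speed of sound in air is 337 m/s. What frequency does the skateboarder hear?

403 Hz

The observer lies on the +x side, so the source is heading toward the observer and the observer is heading toward the source.
With source approaching and observer approaching, f' = f · (v + v_o)/(v − v_s).
f' = 371 × (337 + 5)/(337 − 22.1) = 371 × 342/314.9 ≈ 403 Hz.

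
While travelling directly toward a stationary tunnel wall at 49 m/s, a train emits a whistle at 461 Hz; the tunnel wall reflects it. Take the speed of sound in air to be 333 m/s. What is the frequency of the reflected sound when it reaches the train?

The tunnel wall receives the sound from a moving source: f₁ = f₀ · v/(v − v_e) = 461 × 333/284 ≈ 541 Hz.
On the return leg the train is a moving observer: f₂ = f₁ · (v + v_e)/v = 541 × 382/333 ≈ 620 Hz.
Equivalently f₂ = f₀ · (v + v_e)/(v − v_e).

620 Hz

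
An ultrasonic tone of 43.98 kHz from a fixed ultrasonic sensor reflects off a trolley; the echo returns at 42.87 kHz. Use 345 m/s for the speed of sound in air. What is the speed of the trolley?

4.4 m/s

Double Doppler shift off a moving reflector: f₂ = f₀ · (v + u)/(v − u) (u > 0 toward emitter).
Rearranging, u = v · (f₂ − f₀)/(f₂ + f₀) = 345 × -1.11/86.85 ≈ -4.4 m/s.
So the trolley is moving at 4.4 m/s away from the emitter.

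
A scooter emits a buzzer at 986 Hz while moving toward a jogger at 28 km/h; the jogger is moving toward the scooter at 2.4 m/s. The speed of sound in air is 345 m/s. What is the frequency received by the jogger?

1016 Hz

28 km/h = 7.778 m/s.
With source approaching and observer approaching, f' = f · (v + v_o)/(v − v_s).
f' = 986 × (345 + 2.4)/(345 − 7.778) = 986 × 347.4/337.22 ≈ 1016 Hz.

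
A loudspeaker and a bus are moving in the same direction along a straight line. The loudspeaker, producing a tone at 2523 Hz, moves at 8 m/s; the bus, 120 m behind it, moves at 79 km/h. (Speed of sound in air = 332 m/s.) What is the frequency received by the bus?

2626 Hz

79 km/h = 21.94 m/s.
The bus is behind, so the loudspeaker is moving away from it while the bus is moving toward the loudspeaker.
Both move, so f' = f · (v + v_o)/(v + v_s).
f' = 2523 × (332 + 21.94)/(332 + 8) = 2523 × 353.94/340 ≈ 2626 Hz.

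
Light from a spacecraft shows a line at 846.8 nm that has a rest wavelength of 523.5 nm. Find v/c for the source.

0.447

λ'/λ₀ = 1.6176 > 1 (redshift), so the source is receding.
λ'/λ₀ = √((1 + β)/(1 − β)) for a receding source ⇒ β = (r² − 1)/(r² + 1) with r = λ'/λ₀.
β = (2.6165 − 1)/(2.6165 + 1) ≈ 0.447.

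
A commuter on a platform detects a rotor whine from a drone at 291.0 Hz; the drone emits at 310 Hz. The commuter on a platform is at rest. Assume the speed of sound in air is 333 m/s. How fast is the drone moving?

f' < f, so the drone is receding.
f' = f · v/(v + v_s) ⇒ v_s = v · |1 − f/f'|.
v_s = 333 × |1 − 310/291.0| = 333 × 0.06529 ≈ 21.7 m/s.

21.7 m/s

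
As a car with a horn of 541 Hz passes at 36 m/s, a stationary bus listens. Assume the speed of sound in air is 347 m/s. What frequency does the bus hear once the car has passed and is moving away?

Receding: f₂ = f · v/(v + v_s) = 541 × 347/383 ≈ 490 Hz.

490 Hz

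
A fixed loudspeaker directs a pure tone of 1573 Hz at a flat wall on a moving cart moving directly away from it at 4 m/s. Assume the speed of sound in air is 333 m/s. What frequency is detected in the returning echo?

At the flat wall on a moving cart (a moving observer), f₁ = f₀ · (v − u)/v = 1573 × 329/333 ≈ 1554 Hz.
On reflection it acts as a source moving away from the stationary detector: f₂ = f₁ · v/(v + u) = 1554 × 333/337 ≈ 1536 Hz.
Equivalently f₂ = f₀ · (v − u)/(v + u).

1536 Hz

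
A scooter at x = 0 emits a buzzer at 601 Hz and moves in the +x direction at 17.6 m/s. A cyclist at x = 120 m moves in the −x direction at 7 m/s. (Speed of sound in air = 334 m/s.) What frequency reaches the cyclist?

648 Hz

The observer lies on the +x side, so the source is heading toward the observer and the observer is heading toward the source.
With source approaching and observer approaching, f' = f · (v + v_o)/(v − v_s).
f' = 601 × (334 + 7)/(334 − 17.6) = 601 × 341/316.4 ≈ 648 Hz.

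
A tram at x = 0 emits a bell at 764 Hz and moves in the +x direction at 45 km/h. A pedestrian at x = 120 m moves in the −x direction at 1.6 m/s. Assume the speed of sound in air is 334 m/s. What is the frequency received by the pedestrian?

798 Hz

45 km/h = 12.5 m/s.
The observer lies on the +x side, so the source is heading toward the observer and the observer is heading toward the source.
Both move, so f' = f · (v + v_o)/(v − v_s).
f' = 764 × (334 + 1.6)/(334 − 12.5) = 764 × 335.6/321.5 ≈ 798 Hz.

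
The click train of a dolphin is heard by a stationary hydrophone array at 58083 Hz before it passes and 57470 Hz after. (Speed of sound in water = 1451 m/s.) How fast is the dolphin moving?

f₁/f₂ = (v + v_s)/(v − v_s), so v_s = v · (f₁ − f₂)/(f₁ + f₂).
v_s = 1451 × (58083 − 57470)/(58083 + 57470) = 1451 × 613/115553 ≈ 7.7 m/s.

7.7 m/s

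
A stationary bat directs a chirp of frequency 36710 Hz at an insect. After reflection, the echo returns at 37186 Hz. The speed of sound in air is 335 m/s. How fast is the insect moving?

2.16 m/s

Double Doppler shift off a moving reflector: f₂ = f₀ · (v + u)/(v − u) (u > 0 toward emitter).
Rearranging, u = v · (f₂ − f₀)/(f₂ + f₀) = 335 × 476/73896 ≈ 2.16 m/s.
So the insect is moving at 2.16 m/s toward the emitter.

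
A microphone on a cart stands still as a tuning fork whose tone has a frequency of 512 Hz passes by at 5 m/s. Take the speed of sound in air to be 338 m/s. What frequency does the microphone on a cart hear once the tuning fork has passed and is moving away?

Receding: f₂ = f · v/(v + v_s) = 512 × 338/343 ≈ 505 Hz.

505 Hz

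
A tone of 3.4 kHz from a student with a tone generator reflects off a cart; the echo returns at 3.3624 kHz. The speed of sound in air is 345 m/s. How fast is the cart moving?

Double Doppler shift off a moving reflector: f₂ = f₀ · (v + u)/(v − u) (u > 0 toward emitter).
Rearranging, u = v · (f₂ − f₀)/(f₂ + f₀) = 345 × -0.0376/6.7624 ≈ -1.92 m/s.
So the cart is moving at 1.92 m/s away from the emitter.

1.92 m/s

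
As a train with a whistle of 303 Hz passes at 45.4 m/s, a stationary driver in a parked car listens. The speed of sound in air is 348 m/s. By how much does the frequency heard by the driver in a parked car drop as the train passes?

Approaching: f₁ = f · v/(v − v_s) = 303 × 348/302.6 ≈ 348.5 Hz.
Receding: f₂ = f · v/(v + v_s) = 303 × 348/393.4 ≈ 268.0 Hz.
Drop: f₁ − f₂ = 2f·v·v_s/(v² − v_s²) = 2 × 303 × 348 × 45.4/(348² − 45.4²) ≈ 80.4 Hz.

80.4 Hz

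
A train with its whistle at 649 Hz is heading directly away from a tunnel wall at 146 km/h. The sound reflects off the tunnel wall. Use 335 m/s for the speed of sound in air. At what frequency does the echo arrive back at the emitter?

509 Hz

146 km/h = 40.56 m/s.
The tunnel wall receives the sound from a moving source: f₁ = f₀ · v/(v + v_e) = 649 × 335/375.56 ≈ 579 Hz.
On the return leg the train is a moving observer: f₂ = f₁ · (v − v_e)/v = 579 × 294.44/335 ≈ 509 Hz.
Equivalently f₂ = f₀ · (v − v_e)/(v + v_e).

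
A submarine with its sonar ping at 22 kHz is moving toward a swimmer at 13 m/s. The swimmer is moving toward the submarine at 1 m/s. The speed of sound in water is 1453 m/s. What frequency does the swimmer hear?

With source approaching and observer approaching, f' = f · (v + v_o)/(v − v_s).
f' = 22 × (1453 + 1)/(1453 − 13) = 22 × 1454/1440 ≈ 22.2 kHz.

22.2 kHz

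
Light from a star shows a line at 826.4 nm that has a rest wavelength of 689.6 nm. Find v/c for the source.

0.179

λ'/λ₀ = 1.1984 > 1 (redshift), so the source is receding.
λ'/λ₀ = √((1 + β)/(1 − β)) for a receding source ⇒ β = (r² − 1)/(r² + 1) with r = λ'/λ₀.
β = (1.4361 − 1)/(1.4361 + 1) ≈ 0.179.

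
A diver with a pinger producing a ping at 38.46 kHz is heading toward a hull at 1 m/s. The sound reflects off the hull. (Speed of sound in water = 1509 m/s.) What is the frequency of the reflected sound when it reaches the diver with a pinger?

The hull receives the sound from a moving source: f₁ = f₀ · v/(v − v_e) = 38.46 × 1509/1508 ≈ 38.5 kHz.
On the return leg the diver with a pinger is a moving observer: f₂ = f₁ · (v + v_e)/v = 38.5 × 1510/1509 ≈ 38.5 kHz.
Equivalently f₂ = f₀ · (v + v_e)/(v − v_e).

38.5 kHz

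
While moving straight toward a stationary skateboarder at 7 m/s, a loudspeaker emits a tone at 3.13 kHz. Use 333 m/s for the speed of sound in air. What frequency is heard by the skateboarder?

With the source moving toward a stationary observer, f' = f · v/(v − v_s).
f' = 3.13 × 333/(333 − 7) = 3.13 × 333/326 ≈ 3.20 kHz.

3.20 kHz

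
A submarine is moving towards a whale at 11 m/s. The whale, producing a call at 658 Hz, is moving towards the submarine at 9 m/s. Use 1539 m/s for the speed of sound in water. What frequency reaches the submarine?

With source approaching and observer approaching, f' = f · (v + v_o)/(v − v_s).
f' = 658 × (1539 + 11)/(1539 − 9) = 658 × 1550/1530 ≈ 667 Hz.

667 Hz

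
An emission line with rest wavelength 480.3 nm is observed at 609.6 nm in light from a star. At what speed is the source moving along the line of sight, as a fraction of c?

0.234c

λ'/λ₀ = 1.2692 > 1 (redshift), so the source is receding.
λ'/λ₀ = √((1 + β)/(1 − β)) for a receding source ⇒ β = (r² − 1)/(r² + 1) with r = λ'/λ₀.
β = (1.6109 − 1)/(1.6109 + 1) ≈ 0.234.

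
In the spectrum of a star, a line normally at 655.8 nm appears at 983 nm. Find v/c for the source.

λ'/λ₀ = 1.4989 > 1 (redshift), so the source is receding.
λ'/λ₀ = √((1 + β)/(1 − β)) for a receding source ⇒ β = (r² − 1)/(r² + 1) with r = λ'/λ₀.
β = (2.2468 − 1)/(2.2468 + 1) ≈ 0.384.

0.384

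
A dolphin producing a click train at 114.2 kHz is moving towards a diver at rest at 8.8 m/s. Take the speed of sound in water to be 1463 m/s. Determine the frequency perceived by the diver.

114.9 kHz

With the source moving toward a stationary observer, f' = f · v/(v − v_s).
f' = 114.2 × 1463/(1463 − 8.8) = 114.2 × 1463/1454 ≈ 114.9 kHz.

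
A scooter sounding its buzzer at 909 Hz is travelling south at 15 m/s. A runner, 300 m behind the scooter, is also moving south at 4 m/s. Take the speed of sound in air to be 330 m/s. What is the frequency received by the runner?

880 Hz

The runner is behind, so the scooter is moving away from it while the runner is moving toward the scooter.
Both move, so f' = f · (v + v_o)/(v + v_s).
f' = 909 × (330 + 4)/(330 + 15) = 909 × 334/345 ≈ 880 Hz.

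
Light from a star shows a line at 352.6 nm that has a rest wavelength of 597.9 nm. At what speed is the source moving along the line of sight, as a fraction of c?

λ'/λ₀ = 0.5897 < 1 (blueshift), so the source is approaching.
λ'/λ₀ = √((1 − β)/(1 + β)) for an approaching source ⇒ β = (1 − r²)/(1 + r²) with r = λ'/λ₀.
β = (1 − 0.3478)/(1 + 0.3478) ≈ 0.484.

0.484c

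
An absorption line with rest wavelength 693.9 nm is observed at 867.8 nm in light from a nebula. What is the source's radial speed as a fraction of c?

0.220c

λ'/λ₀ = 1.2506 > 1 (redshift), so the source is receding.
λ'/λ₀ = √((1 + β)/(1 − β)) for a receding source ⇒ β = (r² − 1)/(r² + 1) with r = λ'/λ₀.
β = (1.5640 − 1)/(1.5640 + 1) ≈ 0.220.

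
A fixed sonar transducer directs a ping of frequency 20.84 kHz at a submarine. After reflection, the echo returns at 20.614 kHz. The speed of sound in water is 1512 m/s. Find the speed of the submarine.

Double Doppler shift off a moving reflector: f₂ = f₀ · (v + u)/(v − u) (u > 0 toward emitter).
Rearranging, u = v · (f₂ − f₀)/(f₂ + f₀) = 1512 × -0.226/41.454 ≈ -8.2 m/s.
So the submarine is moving at 8.2 m/s away from the emitter.

8.2 m/s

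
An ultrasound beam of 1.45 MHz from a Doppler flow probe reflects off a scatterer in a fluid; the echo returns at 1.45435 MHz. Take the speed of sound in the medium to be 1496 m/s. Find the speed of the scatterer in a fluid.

Double Doppler shift off a moving reflector: f₂ = f₀ · (v + u)/(v − u) (u > 0 toward emitter).
Rearranging, u = v · (f₂ − f₀)/(f₂ + f₀) = 1496 × 0.00435/2.90435 ≈ 2.24 m/s.
So the scatterer in a fluid is moving at 2.24 m/s toward the emitter.

2.24 m/s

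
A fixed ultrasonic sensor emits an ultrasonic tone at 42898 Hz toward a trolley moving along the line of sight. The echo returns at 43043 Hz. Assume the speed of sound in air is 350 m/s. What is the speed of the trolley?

Double Doppler shift off a moving reflector: f₂ = f₀ · (v + u)/(v − u) (u > 0 toward emitter).
Rearranging, u = v · (f₂ − f₀)/(f₂ + f₀) = 350 × 145/85941 ≈ 0.59 m/s.
So the trolley is moving at 0.59 m/s toward the emitter.

0.59 m/s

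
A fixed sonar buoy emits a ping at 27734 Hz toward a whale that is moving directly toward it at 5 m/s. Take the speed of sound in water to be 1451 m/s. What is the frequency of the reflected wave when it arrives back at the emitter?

27926 Hz

The whale first receives the wave as a moving observer: f₁ = f₀ · (v + u)/v = 27734 × (1451 + 5)/1451 ≈ 27830 Hz.
On reflection it acts as a source moving toward the stationary detector: f₂ = f₁ · v/(v − u) = 27830 × 1451/1446 ≈ 27926 Hz.
Equivalently f₂ = f₀ · (v + u)/(v − u).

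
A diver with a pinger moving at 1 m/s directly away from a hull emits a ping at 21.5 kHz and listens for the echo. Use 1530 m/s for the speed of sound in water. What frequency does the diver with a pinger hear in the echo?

The hull receives the sound from a moving source: f₁ = f₀ · v/(v + v_e) = 21.5 × 1530/1531 ≈ 21.5 kHz.
On the return leg the diver with a pinger is a moving observer: f₂ = f₁ · (v − v_e)/v = 21.5 × 1529/1530 ≈ 21.5 kHz.

21.5 kHz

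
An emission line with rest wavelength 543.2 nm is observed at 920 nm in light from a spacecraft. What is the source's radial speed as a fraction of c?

0.483c

λ'/λ₀ = 1.6937 > 1 (redshift), so the source is receding.
λ'/λ₀ = √((1 + β)/(1 − β)) for a receding source ⇒ β = (r² − 1)/(r² + 1) with r = λ'/λ₀.
β = (2.8685 − 1)/(2.8685 + 1) ≈ 0.483.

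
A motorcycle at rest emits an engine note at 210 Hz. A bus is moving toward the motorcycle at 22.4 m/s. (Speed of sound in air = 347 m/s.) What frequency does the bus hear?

Only the observer moves, toward the source, so f' = f · (v + v_o)/v.
f' = 210 × (347 + 22.4)/347 = 210 × 369.4/347 ≈ 224 Hz.

224 Hz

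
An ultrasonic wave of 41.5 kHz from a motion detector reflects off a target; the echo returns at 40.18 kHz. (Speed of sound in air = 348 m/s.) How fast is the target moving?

Double Doppler shift off a moving reflector: f₂ = f₀ · (v + u)/(v − u) (u > 0 toward emitter).
Rearranging, u = v · (f₂ − f₀)/(f₂ + f₀) = 348 × -1.32/81.68 ≈ -5.6 m/s.
So the target is moving at 5.6 m/s away from the emitter.

5.6 m/s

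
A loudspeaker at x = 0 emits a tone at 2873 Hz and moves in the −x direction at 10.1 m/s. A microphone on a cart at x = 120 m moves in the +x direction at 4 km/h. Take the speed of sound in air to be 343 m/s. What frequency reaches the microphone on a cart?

4 km/h = 1.111 m/s.
The observer lies on the +x side, so the source is heading away from the observer and the observer is heading away from the source.
Both move, so f' = f · (v − v_o)/(v + v_s).
f' = 2873 × (343 − 1.111)/(343 + 10.1) = 2873 × 341.89/353.1 ≈ 2782 Hz.

2782 Hz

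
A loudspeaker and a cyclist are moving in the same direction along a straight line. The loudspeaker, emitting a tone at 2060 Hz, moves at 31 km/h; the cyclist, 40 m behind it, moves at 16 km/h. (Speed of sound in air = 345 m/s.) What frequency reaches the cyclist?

31 km/h = 8.611 m/s; 16 km/h = 4.444 m/s.
The cyclist is behind, so the loudspeaker is moving away from it while the cyclist is moving toward the loudspeaker.
General Doppler shift: f' = f · (v + v_o)/(v + v_s).
f' = 2060 × (345 + 4.444)/(345 + 8.611) = 2060 × 349.44/353.61 ≈ 2036 Hz.

2036 Hz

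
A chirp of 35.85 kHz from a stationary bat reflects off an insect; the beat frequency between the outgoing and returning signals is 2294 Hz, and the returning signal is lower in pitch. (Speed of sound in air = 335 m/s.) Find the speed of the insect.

Double Doppler shift off a moving reflector: f₂ = f₀ · (v + u)/(v − u) (u > 0 toward emitter).
Returning signal is lower, so f₂ = f₀ − Δf = 35850 − 2294 = 33556 Hz.
Rearranging, u = v · (f₂ − f₀)/(f₂ + f₀) = 335 × -2294/69406 ≈ -11.1 m/s.
So the insect is moving at 11.1 m/s away from the emitter.

11.1 m/s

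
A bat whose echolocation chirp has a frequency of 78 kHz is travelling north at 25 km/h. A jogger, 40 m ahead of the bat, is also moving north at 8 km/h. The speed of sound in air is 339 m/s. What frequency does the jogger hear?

25 km/h = 6.944 m/s; 8 km/h = 2.222 m/s.
The jogger is ahead, so the bat is moving toward it while the jogger is moving away from the bat.
With source approaching and observer receding, f' = f · (v − v_o)/(v − v_s).
f' = 78 × (339 − 2.222)/(339 − 6.944) = 78 × 336.78/332.06 ≈ 79.1 kHz.

79.1 kHz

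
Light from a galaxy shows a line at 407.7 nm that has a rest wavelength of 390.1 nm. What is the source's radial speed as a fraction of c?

0.044c

λ'/λ₀ = 1.0451 > 1 (redshift), so the source is receding.
λ'/λ₀ = √((1 + β)/(1 − β)) for a receding source ⇒ β = (r² − 1)/(r² + 1) with r = λ'/λ₀.
β = (1.0923 − 1)/(1.0923 + 1) ≈ 0.044.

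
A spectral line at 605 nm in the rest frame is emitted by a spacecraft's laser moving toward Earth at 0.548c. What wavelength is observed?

326.9 nm

Relativistic Doppler for wavelength: λ' = λ₀ · √((1 − β)/(1 + β)).
λ' = 605 × √(0.4520/1.5480) = 605 × 0.54036 ≈ 326.9 nm.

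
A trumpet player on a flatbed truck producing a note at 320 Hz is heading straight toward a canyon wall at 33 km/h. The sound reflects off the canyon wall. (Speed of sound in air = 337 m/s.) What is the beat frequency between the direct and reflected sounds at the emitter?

17.9 Hz

33 km/h = 9.167 m/s.
The canyon wall receives the sound from a moving source: f₁ = f₀ · v/(v − v_e) = 320 × 337/327.83 ≈ 328.95 Hz.
On the return leg the trumpet player on a flatbed truck is a moving observer: f₂ = f₁ · (v + v_e)/v = 328.95 × 346.17/337 ≈ 337.90 Hz.
Equivalently f₂ = f₀ · (v + v_e)/(v − v_e).
Beat against the emitted tone: |f₂ − f₀| = 2v_e·f₀/(v − v_e) = 2 × 9.167 × 320/327.83 ≈ 17.9 Hz.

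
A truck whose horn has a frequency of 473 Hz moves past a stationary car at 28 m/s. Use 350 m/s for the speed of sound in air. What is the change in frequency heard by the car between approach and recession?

Approaching: f₁ = f · v/(v − v_s) = 473 × 350/322 ≈ 514.1 Hz.
Receding: f₂ = f · v/(v + v_s) = 473 × 350/378 ≈ 438.0 Hz.
Drop: f₁ − f₂ = 2f·v·v_s/(v² − v_s²) = 2 × 473 × 350 × 28/(350² − 28²) ≈ 76.2 Hz.

76.2 Hz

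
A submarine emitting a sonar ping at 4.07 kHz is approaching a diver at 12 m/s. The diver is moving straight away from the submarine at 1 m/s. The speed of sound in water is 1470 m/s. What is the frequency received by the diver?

With source approaching and observer receding, f' = f · (v − v_o)/(v − v_s).
f' = 4.07 × (1470 − 1)/(1470 − 12) = 4.07 × 1469/1458 ≈ 4.10 kHz.

4.10 kHz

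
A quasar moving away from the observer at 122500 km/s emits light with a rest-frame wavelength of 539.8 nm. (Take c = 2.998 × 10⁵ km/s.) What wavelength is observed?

833.1 nm

β = v/c = 122500/299800 = 0.4086.
Relativistic Doppler for wavelength: λ' = λ₀ · √((1 + β)/(1 − β)).
λ' = 539.8 × √(1.4086/0.5914) = 539.8 × 1.54332 ≈ 833.1 nm.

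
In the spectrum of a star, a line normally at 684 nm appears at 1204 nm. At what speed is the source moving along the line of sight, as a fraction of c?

0.512c

λ'/λ₀ = 1.7602 > 1 (redshift), so the source is receding.
λ'/λ₀ = √((1 + β)/(1 − β)) for a receding source ⇒ β = (r² − 1)/(r² + 1) with r = λ'/λ₀.
β = (3.0984 − 1)/(3.0984 + 1) ≈ 0.512.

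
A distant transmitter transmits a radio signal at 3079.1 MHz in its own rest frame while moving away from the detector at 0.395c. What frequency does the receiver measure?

2027.7 MHz

Relativistic Doppler for frequency: f' = f₀ · √((1 − β)/(1 + β)).
f' = 3079.1 × √(0.6050/1.3950) = 3079.1 × 0.65855 ≈ 2027.7 MHz.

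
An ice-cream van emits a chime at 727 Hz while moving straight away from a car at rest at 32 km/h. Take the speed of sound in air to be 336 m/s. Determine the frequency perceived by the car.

708 Hz

32 km/h = 8.889 m/s.
With the source moving away from a stationary observer, f' = f · v/(v + v_s).
f' = 727 × 336/(336 + 8.889) = 727 × 336/344.9 ≈ 708 Hz.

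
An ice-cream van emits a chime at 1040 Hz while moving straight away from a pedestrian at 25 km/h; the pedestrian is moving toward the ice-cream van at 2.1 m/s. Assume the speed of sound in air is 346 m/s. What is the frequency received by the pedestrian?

1026 Hz

25 km/h = 6.944 m/s.
Both move, so f' = f · (v + v_o)/(v + v_s).
f' = 1040 × (346 + 2.1)/(346 + 6.944) = 1040 × 348.1/352.94 ≈ 1026 Hz.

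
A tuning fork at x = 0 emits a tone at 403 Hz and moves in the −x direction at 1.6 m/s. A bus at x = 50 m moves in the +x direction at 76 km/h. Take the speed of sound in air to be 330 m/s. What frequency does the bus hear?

375 Hz

76 km/h = 21.11 m/s.
The observer lies on the +x side, so the source is heading away from the observer and the observer is heading away from the source.
Both move, so f' = f · (v − v_o)/(v + v_s).
f' = 403 × (330 − 21.11)/(330 + 1.6) = 403 × 308.89/331.6 ≈ 375 Hz.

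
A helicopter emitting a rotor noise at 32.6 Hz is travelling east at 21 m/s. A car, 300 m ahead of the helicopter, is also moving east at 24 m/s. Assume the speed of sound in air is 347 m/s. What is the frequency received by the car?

32.3 Hz

The car is ahead, so the helicopter is moving toward it while the car is moving away from the helicopter.
With source approaching and observer receding, f' = f · (v − v_o)/(v − v_s).
f' = 32.6 × (347 − 24)/(347 − 21) = 32.6 × 323/326 ≈ 32.3 Hz.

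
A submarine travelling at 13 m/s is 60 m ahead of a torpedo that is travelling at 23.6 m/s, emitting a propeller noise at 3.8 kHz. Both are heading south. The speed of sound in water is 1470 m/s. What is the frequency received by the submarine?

The submarine is ahead, so the torpedo is moving toward it while the submarine is moving away from the torpedo.
General Doppler shift: f' = f · (v − v_o)/(v − v_s).
f' = 3.8 × (1470 − 13)/(1470 − 23.6) = 3.8 × 1457/1446.4 ≈ 3.83 kHz.

3.83 kHz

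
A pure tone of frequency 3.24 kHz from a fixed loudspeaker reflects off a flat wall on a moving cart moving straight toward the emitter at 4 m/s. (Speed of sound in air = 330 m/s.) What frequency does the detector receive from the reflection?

3.32 kHz

The flat wall on a moving cart first receives the wave as a moving observer: f₁ = f₀ · (v + u)/v = 3.24 × (330 + 4)/330 ≈ 3.28 kHz.
On reflection it acts as a source moving toward the stationary detector: f₂ = f₁ · v/(v − u) = 3.28 × 330/326 ≈ 3.32 kHz.
Equivalently f₂ = f₀ · (v + u)/(v − u).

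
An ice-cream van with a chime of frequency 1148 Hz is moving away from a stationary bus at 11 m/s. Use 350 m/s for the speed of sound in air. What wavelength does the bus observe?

31.4 cm

Only the source moves, away from the listener, so f' = f · v/(v + v_s).
f' = 1148 × 350/(350 + 11) ≈ 1113 Hz.
λ' = v/f' = 350/1113.02 ≈ 31.4 cm.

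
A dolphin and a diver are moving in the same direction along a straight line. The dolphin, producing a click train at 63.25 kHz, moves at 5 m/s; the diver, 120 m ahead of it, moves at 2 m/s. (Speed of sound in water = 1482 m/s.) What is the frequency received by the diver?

The diver is ahead, so the dolphin is moving toward it while the diver is moving away from the dolphin.
General Doppler shift: f' = f · (v − v_o)/(v − v_s).
f' = 63.25 × (1482 − 2)/(1482 − 5) = 63.25 × 1480/1477 ≈ 63.4 kHz.

63.4 kHz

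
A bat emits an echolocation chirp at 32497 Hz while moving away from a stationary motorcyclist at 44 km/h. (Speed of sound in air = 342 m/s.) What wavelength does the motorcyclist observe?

1.1 cm

44 km/h = 12.22 m/s.
With the source moving away from a stationary observer, f' = f · v/(v + v_s).
f' = 32497 × 342/(342 + 12.22) ≈ 31376 Hz.
λ' = v/f' = 342/31375.7 ≈ 1.1 cm.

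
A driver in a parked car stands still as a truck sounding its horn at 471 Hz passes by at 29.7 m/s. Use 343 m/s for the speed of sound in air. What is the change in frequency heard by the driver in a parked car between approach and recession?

82.2 Hz

Approaching: f₁ = f · v/(v − v_s) = 471 × 343/313.3 ≈ 515.6 Hz.
Receding: f₂ = f · v/(v + v_s) = 471 × 343/372.7 ≈ 433.5 Hz.
Drop: f₁ − f₂ = 2f·v·v_s/(v² − v_s²) = 2 × 471 × 343 × 29.7/(343² − 29.7²) ≈ 82.2 Hz.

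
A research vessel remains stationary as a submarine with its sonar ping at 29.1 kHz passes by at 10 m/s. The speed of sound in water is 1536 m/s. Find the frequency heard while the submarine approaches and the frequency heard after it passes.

Approaching: f₁ = f · v/(v − v_s) = 29.1 × 1536/1526 ≈ 29.3 kHz.
Receding: f₂ = f · v/(v + v_s) = 29.1 × 1536/1546 ≈ 28.9 kHz.

29.3 kHz approaching; 28.9 kHz receding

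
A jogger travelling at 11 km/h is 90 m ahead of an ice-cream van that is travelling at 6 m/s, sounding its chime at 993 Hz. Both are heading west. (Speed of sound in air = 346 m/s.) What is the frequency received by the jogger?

11 km/h = 3.056 m/s.
The jogger is ahead, so the ice-cream van is moving toward it while the jogger is moving away from the ice-cream van.
General Doppler shift: f' = f · (v − v_o)/(v − v_s).
f' = 993 × (346 − 3.056)/(346 − 6) = 993 × 342.94/340 ≈ 1002 Hz.

1002 Hz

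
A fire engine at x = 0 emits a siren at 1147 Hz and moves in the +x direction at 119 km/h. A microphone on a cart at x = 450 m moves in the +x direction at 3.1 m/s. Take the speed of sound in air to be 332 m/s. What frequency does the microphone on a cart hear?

1262 Hz

119 km/h = 33.06 m/s.
The observer lies on the +x side, so the source is heading toward the observer and the observer is heading away from the source.
Both move, so f' = f · (v − v_o)/(v − v_s).
f' = 1147 × (332 − 3.1)/(332 − 33.06) = 1147 × 328.9/298.94 ≈ 1262 Hz.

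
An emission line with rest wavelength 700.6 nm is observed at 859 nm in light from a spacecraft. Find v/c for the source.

0.201

λ'/λ₀ = 1.2261 > 1 (redshift), so the source is receding.
λ'/λ₀ = √((1 + β)/(1 − β)) for a receding source ⇒ β = (r² − 1)/(r² + 1) with r = λ'/λ₀.
β = (1.5033 − 1)/(1.5033 + 1) ≈ 0.201.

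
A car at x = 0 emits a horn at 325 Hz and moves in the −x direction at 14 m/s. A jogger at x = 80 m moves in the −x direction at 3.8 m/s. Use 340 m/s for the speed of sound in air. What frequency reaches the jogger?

The observer lies on the +x side, so the source is heading away from the observer and the observer is heading toward the source.
General Doppler shift: f' = f · (v + v_o)/(v + v_s).
f' = 325 × (340 + 3.8)/(340 + 14) = 325 × 343.8/354 ≈ 316 Hz.

316 Hz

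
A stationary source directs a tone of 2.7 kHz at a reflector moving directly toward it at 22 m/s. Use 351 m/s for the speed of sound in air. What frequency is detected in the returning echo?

3.06 kHz

At the reflector (a moving observer), f₁ = f₀ · (v + u)/v = 2.7 × 373/351 ≈ 2.87 kHz.
On reflection it acts as a source moving toward the stationary detector: f₂ = f₁ · v/(v − u) = 2.87 × 351/329 ≈ 3.06 kHz.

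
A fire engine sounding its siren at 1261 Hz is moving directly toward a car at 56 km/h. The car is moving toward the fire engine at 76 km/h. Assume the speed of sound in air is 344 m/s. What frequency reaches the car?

56 km/h = 15.56 m/s; 76 km/h = 21.11 m/s.
With source approaching and observer approaching, f' = f · (v + v_o)/(v − v_s).
f' = 1261 × (344 + 21.11)/(344 − 15.56) = 1261 × 365.11/328.44 ≈ 1402 Hz.

1402 Hz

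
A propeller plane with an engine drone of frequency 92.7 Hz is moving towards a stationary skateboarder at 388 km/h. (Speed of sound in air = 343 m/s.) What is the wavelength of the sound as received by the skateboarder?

2.54 m

388 km/h = 107.8 m/s.
With the source moving toward a stationary observer, f' = f · v/(v − v_s).
f' = 92.7 × 343/(343 − 107.8) ≈ 135 Hz.
λ' = v/f' = 343/135.175 ≈ 2.54 m.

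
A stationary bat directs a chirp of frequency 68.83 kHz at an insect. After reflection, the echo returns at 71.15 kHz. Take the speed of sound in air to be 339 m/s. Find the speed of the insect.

5.6 m/s

Double Doppler shift off a moving reflector: f₂ = f₀ · (v + u)/(v − u) (u > 0 toward emitter).
Rearranging, u = v · (f₂ − f₀)/(f₂ + f₀) = 339 × 2.32/139.98 ≈ 5.6 m/s.
So the insect is moving at 5.6 m/s toward the emitter.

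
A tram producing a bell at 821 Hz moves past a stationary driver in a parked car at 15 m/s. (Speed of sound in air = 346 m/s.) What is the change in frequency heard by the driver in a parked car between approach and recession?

71.3 Hz

Approaching: f₁ = f · v/(v − v_s) = 821 × 346/331 ≈ 858.2 Hz.
Receding: f₂ = f · v/(v + v_s) = 821 × 346/361 ≈ 786.9 Hz.
Drop: f₁ − f₂ = 2f·v·v_s/(v² − v_s²) = 2 × 821 × 346 × 15/(346² − 15²) ≈ 71.3 Hz.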